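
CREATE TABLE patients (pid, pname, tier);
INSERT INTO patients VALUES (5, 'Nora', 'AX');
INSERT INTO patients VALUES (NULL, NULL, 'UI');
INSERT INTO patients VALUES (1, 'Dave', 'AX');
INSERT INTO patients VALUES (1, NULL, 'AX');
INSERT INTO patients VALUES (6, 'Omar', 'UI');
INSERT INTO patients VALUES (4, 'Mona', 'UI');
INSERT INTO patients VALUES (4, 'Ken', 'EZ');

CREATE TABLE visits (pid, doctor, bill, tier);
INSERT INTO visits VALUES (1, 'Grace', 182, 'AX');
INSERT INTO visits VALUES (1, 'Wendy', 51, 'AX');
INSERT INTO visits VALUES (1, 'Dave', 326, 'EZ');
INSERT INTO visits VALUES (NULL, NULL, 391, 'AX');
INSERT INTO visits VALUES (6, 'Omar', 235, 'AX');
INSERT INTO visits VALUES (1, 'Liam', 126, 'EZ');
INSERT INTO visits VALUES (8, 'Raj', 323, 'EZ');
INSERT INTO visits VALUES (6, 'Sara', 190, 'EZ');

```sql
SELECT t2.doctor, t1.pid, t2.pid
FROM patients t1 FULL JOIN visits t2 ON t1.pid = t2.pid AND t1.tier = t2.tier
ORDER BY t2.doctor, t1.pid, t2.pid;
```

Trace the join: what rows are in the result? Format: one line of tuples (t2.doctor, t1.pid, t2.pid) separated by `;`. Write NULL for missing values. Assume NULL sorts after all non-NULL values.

FULL OUTER JOIN keeps every row from both sides; unmatched rows get NULL for the other side's columns.
Matching on t1.pid = t2.pid AND t1.tier = t2.tier. A NULL in a compared column never satisfies the condition.
- t1[0] pid=5, tier=AX → no match; kept with NULLs on the t2 side.
- t1[1] pid=NULL, tier=UI → no match; kept with NULLs on the t2 side.
- t1[2] pid=1, tier=AX → 2 match(es) in t2 → 2 row(s).
- t1[3] pid=1, tier=AX → 2 match(es) in t2 → 2 row(s).
- t1[4] pid=6, tier=UI → no match; kept with NULLs on the t2 side.
- t1[5] pid=4, tier=UI → no match; kept with NULLs on the t2 side.
- t1[6] pid=4, tier=EZ → no match; kept with NULLs on the t2 side.
- 6 t2 row(s) had no t1 match → kept, t1 columns NULL.

(Dave, NULL, 1); (Grace, 1, 1); (Grace, 1, 1); (Liam, NULL, 1); (Omar, NULL, 6); (Raj, NULL, 8); (Sara, NULL, 6); (Wendy, 1, 1); (Wendy, 1, 1); (NULL, 4, NULL); (NULL, 4, NULL); (NULL, 5, NULL); (NULL, 6, NULL); (NULL, NULL, NULL); (NULL, NULL, NULL)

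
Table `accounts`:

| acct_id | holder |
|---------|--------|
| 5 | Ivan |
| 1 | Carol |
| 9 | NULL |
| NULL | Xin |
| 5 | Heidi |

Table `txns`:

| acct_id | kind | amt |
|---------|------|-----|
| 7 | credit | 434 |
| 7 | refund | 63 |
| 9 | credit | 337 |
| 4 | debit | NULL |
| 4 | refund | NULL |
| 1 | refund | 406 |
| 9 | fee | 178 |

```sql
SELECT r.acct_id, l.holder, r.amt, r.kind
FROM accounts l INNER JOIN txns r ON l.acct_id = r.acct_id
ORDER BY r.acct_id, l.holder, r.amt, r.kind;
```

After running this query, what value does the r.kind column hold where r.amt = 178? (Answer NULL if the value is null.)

fee

INNER JOIN keeps only pairs where the ON condition holds.
Matching on l.acct_id = r.acct_id. A NULL in a compared column never satisfies the condition.
Matched pairs: 3.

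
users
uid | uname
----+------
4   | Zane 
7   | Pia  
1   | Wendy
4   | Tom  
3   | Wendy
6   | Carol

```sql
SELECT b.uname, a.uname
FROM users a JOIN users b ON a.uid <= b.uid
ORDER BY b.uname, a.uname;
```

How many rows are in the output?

INNER JOIN keeps only pairs where the ON condition holds.
Matching on a.uid <= b.uid.
Matched pairs: 22.
Total: 22 rows.

22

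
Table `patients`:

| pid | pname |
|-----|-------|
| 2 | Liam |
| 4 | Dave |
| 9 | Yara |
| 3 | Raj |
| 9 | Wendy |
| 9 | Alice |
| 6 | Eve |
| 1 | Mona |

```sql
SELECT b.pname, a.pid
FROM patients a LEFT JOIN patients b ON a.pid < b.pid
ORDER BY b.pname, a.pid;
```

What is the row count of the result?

LEFT JOIN keeps every row from `patients a`; unmatched rows get NULL for `patients b`'s columns.
Matching on a.pid < b.pid.
- a row (pid=2): matches 6 b row(s) → 6 output row(s).
- a row (pid=4): matches 4 b row(s) → 4 output row(s).
- a row (pid=9): no match → kept, b columns NULL.
- a row (pid=3): matches 5 b row(s) → 5 output row(s).
- a row (pid=9): no match → kept, b columns NULL.
- a row (pid=9): no match → kept, b columns NULL.
- a row (pid=6): matches 3 b row(s) → 3 output row(s).
- a row (pid=1): matches 7 b row(s) → 7 output row(s).
Total: 25 matched + 3 padded = 28 rows.

28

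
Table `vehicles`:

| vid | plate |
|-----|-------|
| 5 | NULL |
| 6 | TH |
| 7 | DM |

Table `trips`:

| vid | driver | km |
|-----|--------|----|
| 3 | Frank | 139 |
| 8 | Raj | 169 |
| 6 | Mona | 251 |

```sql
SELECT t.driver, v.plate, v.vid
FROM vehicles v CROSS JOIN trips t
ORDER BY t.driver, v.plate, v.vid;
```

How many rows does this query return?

CROSS JOIN pairs every row of `vehicles` with every row of `trips`: 3 × 3 = 9 rows.

9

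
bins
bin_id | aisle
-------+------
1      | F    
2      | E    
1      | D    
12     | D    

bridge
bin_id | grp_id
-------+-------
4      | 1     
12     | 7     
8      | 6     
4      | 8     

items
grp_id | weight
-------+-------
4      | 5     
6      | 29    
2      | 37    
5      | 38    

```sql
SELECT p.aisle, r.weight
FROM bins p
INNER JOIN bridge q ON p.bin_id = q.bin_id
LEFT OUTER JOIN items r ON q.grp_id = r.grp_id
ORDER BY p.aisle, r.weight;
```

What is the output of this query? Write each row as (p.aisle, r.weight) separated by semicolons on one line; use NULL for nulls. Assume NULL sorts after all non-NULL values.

Evaluate left to right. First `bins p INNER JOIN bridge q` on bin_id: 1 row(s).
Then LEFT JOIN `items r` on grp_id: each of those 1 rows is kept; rows whose q.grp_id has no match in r get NULL for r's columns.

(D, NULL)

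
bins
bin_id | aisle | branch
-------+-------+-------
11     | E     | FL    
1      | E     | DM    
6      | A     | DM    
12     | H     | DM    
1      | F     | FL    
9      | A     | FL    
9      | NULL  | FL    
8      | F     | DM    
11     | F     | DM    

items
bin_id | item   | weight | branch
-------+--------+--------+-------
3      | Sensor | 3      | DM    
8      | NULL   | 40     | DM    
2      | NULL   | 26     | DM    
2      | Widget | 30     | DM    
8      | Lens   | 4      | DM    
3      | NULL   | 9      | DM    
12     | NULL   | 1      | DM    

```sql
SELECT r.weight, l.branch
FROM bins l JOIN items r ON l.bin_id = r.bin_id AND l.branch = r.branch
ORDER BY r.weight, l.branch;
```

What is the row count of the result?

3

INNER JOIN keeps only pairs where the ON condition holds.
Matching on l.bin_id = r.bin_id AND l.branch = r.branch.
Matched pairs: 3.
Total: 3 rows.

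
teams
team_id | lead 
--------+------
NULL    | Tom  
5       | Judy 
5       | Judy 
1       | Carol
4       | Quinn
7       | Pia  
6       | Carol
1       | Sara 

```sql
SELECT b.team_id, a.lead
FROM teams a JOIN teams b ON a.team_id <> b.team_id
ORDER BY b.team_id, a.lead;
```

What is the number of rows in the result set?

38

INNER JOIN keeps only pairs where the ON condition holds.
Matching on a.team_id <> b.team_id. A NULL in a compared column never satisfies the condition.
- a (team_id=NULL) has no partner → excluded.
- a (team_id=5) pairs with 5 row(s) of b.
- a (team_id=5) pairs with 5 row(s) of b.
- a (team_id=1) pairs with 5 row(s) of b.
- a (team_id=4) pairs with 6 row(s) of b.
- a (team_id=7) pairs with 6 row(s) of b.
- a (team_id=6) pairs with 6 row(s) of b.
- a (team_id=1) pairs with 5 row(s) of b.
Total: 38 rows.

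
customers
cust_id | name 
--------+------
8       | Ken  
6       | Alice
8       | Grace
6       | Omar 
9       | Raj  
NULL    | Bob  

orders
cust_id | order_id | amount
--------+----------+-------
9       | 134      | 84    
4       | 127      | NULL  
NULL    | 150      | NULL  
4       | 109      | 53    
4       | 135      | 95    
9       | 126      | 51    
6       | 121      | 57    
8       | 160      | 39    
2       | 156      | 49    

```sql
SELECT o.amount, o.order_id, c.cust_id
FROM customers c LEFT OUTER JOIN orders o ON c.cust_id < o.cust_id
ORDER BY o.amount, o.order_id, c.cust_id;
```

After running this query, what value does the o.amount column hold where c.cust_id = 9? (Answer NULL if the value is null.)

NULL

LEFT JOIN keeps every row from `customers`; unmatched rows get NULL for `orders`'s columns.
Matching on c.cust_id < o.cust_id. A NULL in a compared column never satisfies the condition.
Matched pairs: 10; unmatched c rows kept: 2.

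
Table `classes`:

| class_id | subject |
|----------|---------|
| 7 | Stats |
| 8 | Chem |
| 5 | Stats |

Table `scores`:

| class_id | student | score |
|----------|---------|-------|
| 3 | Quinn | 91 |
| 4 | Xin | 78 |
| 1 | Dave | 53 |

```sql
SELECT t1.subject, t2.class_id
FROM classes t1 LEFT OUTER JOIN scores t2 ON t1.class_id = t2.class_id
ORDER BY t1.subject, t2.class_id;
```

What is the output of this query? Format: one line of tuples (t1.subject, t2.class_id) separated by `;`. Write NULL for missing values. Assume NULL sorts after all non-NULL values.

(Chem, NULL); (Stats, NULL); (Stats, NULL)

LEFT JOIN keeps every row from `classes`; unmatched rows get NULL for `scores`'s columns.
Matching on t1.class_id = t2.class_id.
- t1 (class_id=7) has no partner → padded with NULL.
- t1 (class_id=8) has no partner → padded with NULL.
- t1 (class_id=5) has no partner → padded with NULL.
After projecting and ordering:
t1.subject | t2.class_id
Chem | NULL
Stats | NULL
Stats | NULL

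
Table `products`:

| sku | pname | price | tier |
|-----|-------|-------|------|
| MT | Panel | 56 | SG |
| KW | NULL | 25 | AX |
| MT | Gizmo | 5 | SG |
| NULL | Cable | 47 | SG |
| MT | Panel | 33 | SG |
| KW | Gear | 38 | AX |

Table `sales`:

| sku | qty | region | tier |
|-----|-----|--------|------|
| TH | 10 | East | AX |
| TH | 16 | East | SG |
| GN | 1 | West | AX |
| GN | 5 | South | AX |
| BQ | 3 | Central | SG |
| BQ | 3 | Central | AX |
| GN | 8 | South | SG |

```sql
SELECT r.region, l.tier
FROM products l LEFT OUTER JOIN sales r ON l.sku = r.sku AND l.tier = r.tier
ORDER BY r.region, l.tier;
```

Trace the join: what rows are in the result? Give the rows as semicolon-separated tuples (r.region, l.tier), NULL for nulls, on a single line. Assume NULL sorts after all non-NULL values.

(NULL, AX); (NULL, AX); (NULL, SG); (NULL, SG); (NULL, SG); (NULL, SG)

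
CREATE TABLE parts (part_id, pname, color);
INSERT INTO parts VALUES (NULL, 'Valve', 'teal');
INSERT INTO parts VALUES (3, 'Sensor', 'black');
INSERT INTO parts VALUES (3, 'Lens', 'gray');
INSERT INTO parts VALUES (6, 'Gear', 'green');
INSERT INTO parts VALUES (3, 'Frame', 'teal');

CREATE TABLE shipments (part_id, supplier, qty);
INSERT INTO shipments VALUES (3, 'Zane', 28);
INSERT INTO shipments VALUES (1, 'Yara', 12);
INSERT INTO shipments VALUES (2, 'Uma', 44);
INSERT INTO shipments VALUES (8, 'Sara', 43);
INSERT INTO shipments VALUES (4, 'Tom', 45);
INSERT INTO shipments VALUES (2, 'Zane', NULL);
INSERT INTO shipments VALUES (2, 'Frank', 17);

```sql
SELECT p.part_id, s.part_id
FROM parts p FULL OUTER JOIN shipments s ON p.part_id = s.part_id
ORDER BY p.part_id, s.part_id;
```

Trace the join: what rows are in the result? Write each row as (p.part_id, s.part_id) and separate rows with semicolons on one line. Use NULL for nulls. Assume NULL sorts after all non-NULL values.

FULL OUTER JOIN keeps every row from both sides; unmatched rows get NULL for the other side's columns.
Matching on p.part_id = s.part_id. A NULL in a compared column never satisfies the condition.
Matched pairs: 3; unmatched p rows kept: 2; unmatched s rows kept: 6.

(3, 3); (3, 3); (3, 3); (6, NULL); (NULL, 1); (NULL, 2); (NULL, 2); (NULL, 2); (NULL, 4); (NULL, 8); (NULL, NULL)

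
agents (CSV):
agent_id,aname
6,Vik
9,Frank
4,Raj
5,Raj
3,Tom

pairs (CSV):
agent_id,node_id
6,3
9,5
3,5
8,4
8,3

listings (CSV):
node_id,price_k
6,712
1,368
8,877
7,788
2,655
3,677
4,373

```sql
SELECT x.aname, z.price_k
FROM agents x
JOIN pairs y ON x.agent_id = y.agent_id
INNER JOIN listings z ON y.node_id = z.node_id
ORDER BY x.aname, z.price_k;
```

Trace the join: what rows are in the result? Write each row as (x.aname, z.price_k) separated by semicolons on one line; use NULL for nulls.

Step 1 — x INNER JOIN y on agent_id → 3 row(s).
Then INNER JOIN `listings z` on node_id: keep only rows whose y.node_id appears in z.

(Vik, 677)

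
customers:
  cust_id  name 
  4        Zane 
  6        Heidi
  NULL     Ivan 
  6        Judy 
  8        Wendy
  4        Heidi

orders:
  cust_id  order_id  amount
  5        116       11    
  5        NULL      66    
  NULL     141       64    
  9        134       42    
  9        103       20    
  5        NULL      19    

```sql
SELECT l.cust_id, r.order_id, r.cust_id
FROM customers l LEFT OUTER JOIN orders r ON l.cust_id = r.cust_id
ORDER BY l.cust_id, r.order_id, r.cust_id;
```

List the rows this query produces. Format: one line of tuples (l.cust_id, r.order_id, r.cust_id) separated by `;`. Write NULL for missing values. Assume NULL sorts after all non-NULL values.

(4, NULL, NULL); (4, NULL, NULL); (6, NULL, NULL); (6, NULL, NULL); (8, NULL, NULL); (NULL, NULL, NULL)

LEFT JOIN keeps every row from `customers`; unmatched rows get NULL for `orders`'s columns.
Matching on l.cust_id = r.cust_id. A NULL in a compared column never satisfies the condition.
- cust_id=4: no r row matches, row kept with r columns NULL.
- cust_id=6: no r row matches, row kept with r columns NULL.
- cust_id=NULL: no r row matches, row kept with r columns NULL.
- cust_id=6: no r row matches, row kept with r columns NULL.
- cust_id=8: no r row matches, row kept with r columns NULL.
- cust_id=4: no r row matches, row kept with r columns NULL.
After projecting and ordering:
l.cust_id | r.order_id | r.cust_id
4 | NULL | NULL
4 | NULL | NULL
6 | NULL | NULL
6 | NULL | NULL
8 | NULL | NULL
NULL | NULL | NULL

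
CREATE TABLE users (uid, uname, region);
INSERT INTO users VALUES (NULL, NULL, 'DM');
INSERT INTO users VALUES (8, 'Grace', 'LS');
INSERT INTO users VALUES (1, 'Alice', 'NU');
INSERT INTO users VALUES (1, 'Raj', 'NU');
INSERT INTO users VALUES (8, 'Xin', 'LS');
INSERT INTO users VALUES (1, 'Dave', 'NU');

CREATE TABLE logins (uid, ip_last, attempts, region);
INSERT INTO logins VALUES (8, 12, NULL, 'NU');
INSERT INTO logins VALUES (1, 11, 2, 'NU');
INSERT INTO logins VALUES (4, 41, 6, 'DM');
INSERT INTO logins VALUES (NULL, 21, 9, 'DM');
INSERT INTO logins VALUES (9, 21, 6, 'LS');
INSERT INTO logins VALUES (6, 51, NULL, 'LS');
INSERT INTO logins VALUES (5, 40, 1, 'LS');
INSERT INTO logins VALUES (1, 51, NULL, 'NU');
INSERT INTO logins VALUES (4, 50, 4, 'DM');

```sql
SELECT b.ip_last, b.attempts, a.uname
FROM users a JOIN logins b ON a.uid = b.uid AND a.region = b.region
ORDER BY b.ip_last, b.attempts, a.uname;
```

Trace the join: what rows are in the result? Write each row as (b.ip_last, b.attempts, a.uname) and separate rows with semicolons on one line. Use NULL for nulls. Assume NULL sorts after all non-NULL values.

(11, 2, Alice); (11, 2, Dave); (11, 2, Raj); (51, NULL, Alice); (51, NULL, Dave); (51, NULL, Raj)

INNER JOIN keeps only pairs where the ON condition holds.
Matching on a.uid = b.uid AND a.region = b.region. A NULL in a compared column never satisfies the condition.
- a row (uid=NULL, region=DM): no match → dropped.
- a row (uid=8, region=LS): no match → dropped.
- a row (uid=1, region=NU): matches 2 b row(s) → 2 output row(s).
- a row (uid=1, region=NU): matches 2 b row(s) → 2 output row(s).
- a row (uid=8, region=LS): no match → dropped.
- a row (uid=1, region=NU): matches 2 b row(s) → 2 output row(s).
After projecting and ordering:
b.ip_last | b.attempts | a.uname
11 | 2 | Alice
11 | 2 | Dave
11 | 2 | Raj
51 | NULL | Alice
51 | NULL | Dave
51 | NULL | Raj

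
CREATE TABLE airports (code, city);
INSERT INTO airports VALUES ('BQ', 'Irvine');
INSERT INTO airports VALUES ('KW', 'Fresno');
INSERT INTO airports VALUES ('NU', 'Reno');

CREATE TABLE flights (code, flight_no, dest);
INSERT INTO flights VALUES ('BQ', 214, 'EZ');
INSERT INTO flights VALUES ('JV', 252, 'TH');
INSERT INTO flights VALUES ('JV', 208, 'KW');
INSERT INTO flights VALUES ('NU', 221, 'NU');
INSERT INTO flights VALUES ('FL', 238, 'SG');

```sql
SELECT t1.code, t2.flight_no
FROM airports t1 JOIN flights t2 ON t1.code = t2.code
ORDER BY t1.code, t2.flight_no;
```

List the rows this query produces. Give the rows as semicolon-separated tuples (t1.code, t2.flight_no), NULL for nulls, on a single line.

(BQ, 214); (NU, 221)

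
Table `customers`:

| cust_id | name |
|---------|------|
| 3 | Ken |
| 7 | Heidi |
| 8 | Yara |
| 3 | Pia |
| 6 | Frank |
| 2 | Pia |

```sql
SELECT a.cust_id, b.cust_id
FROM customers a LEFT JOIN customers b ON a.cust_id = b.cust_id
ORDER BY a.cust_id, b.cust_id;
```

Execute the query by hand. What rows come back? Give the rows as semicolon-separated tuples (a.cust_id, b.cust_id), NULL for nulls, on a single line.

LEFT JOIN keeps every row from `customers a`; unmatched rows get NULL for `customers b`'s columns.
Matching on a.cust_id = b.cust_id.
Matched pairs: 8; unmatched a rows kept: 0.

(2, 2); (3, 3); (3, 3); (3, 3); (3, 3); (6, 6); (7, 7); (8, 8)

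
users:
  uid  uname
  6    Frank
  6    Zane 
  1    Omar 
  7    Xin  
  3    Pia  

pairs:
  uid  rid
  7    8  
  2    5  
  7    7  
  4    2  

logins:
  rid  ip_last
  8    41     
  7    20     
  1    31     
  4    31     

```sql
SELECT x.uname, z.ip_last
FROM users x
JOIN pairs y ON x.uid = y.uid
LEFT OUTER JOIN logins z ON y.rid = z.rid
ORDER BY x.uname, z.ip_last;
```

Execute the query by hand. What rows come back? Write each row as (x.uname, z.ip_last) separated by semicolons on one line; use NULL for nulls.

(Xin, 20); (Xin, 41)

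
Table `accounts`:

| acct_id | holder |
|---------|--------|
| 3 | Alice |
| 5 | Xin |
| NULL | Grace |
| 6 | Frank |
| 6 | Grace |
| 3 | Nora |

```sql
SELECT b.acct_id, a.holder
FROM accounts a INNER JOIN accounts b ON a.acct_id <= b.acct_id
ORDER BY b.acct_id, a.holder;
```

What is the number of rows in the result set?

17

INNER JOIN keeps only pairs where the ON condition holds.
Matching on a.acct_id <= b.acct_id. A NULL in a compared column never satisfies the condition.
Matched pairs: 17.
Total: 17 rows.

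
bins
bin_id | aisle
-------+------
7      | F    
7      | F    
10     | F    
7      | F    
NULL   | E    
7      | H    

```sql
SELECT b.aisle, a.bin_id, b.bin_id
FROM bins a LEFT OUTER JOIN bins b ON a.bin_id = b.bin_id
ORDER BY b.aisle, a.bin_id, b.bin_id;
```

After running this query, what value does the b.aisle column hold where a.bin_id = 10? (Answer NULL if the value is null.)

F

LEFT JOIN keeps every row from `bins a`; unmatched rows get NULL for `bins b`'s columns.
Matching on a.bin_id = b.bin_id. A NULL in a compared column never satisfies the condition.
- a[0] bin_id=7 → 4 match(es) in b → 4 row(s).
- a[1] bin_id=7 → 4 match(es) in b → 4 row(s).
- a[2] bin_id=10 → 1 match(es) in b → 1 row(s).
- a[3] bin_id=7 → 4 match(es) in b → 4 row(s).
- a[4] bin_id=NULL → no match; kept with NULLs on the b side.
- a[5] bin_id=7 → 4 match(es) in b → 4 row(s).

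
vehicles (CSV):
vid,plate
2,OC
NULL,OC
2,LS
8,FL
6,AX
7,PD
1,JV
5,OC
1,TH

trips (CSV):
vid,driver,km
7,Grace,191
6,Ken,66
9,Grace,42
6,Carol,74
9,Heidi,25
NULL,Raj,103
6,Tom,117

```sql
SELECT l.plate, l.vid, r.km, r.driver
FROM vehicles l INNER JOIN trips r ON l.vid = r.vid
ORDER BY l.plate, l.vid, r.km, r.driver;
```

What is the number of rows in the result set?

4

INNER JOIN keeps only pairs where the ON condition holds.
Matching on l.vid = r.vid. A NULL in a compared column never satisfies the condition.
- l row (vid=2): no match → dropped.
- l row (vid=NULL): no match → dropped.
- l row (vid=2): no match → dropped.
- l row (vid=8): no match → dropped.
- l row (vid=6): matches 3 r row(s) → 3 output row(s).
- l row (vid=7): matches 1 r row(s) → 1 output row(s).
- l row (vid=1): no match → dropped.
- l row (vid=5): no match → dropped.
- l row (vid=1): no match → dropped.
Total: 4 rows.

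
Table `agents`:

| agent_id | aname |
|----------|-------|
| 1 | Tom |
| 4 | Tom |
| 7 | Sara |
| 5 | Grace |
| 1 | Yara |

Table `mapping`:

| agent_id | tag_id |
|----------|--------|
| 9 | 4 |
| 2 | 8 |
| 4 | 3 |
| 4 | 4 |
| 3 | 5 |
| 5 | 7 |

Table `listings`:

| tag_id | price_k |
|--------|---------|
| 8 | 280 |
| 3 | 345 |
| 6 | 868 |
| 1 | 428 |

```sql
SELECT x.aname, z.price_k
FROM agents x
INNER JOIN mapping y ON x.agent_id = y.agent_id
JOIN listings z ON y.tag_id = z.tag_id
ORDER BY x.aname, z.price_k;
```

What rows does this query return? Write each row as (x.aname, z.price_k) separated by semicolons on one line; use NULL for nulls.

(Tom, 345)

Step 1 — x INNER JOIN y on agent_id → 3 row(s).
Then INNER JOIN `listings z` on tag_id: keep only rows whose y.tag_id appears in z.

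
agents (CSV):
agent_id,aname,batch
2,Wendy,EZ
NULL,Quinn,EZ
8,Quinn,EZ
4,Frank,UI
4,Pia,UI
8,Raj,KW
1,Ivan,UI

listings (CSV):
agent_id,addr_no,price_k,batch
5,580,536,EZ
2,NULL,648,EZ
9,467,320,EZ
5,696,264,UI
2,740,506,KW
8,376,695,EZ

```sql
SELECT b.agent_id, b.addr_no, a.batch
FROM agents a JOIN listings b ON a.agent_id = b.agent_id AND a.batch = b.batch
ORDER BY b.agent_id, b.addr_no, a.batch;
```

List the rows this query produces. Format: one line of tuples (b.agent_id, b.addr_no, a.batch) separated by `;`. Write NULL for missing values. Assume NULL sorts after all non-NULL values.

INNER JOIN keeps only pairs where the ON condition holds.
Matching on a.agent_id = b.agent_id AND a.batch = b.batch. A NULL in a compared column never satisfies the condition.
- a (agent_id=2, batch=EZ) pairs with 1 row(s) of b.
- a (agent_id=NULL, batch=EZ) has no partner → excluded.
- a (agent_id=8, batch=EZ) pairs with 1 row(s) of b.
- a (agent_id=4, batch=UI) has no partner → excluded.
- a (agent_id=4, batch=UI) has no partner → excluded.
- a (agent_id=8, batch=KW) has no partner → excluded.
- a (agent_id=1, batch=UI) has no partner → excluded.
After projecting and ordering:
b.agent_id | b.addr_no | a.batch
2 | NULL | EZ
8 | 376 | EZ

(2, NULL, EZ); (8, 376, EZ)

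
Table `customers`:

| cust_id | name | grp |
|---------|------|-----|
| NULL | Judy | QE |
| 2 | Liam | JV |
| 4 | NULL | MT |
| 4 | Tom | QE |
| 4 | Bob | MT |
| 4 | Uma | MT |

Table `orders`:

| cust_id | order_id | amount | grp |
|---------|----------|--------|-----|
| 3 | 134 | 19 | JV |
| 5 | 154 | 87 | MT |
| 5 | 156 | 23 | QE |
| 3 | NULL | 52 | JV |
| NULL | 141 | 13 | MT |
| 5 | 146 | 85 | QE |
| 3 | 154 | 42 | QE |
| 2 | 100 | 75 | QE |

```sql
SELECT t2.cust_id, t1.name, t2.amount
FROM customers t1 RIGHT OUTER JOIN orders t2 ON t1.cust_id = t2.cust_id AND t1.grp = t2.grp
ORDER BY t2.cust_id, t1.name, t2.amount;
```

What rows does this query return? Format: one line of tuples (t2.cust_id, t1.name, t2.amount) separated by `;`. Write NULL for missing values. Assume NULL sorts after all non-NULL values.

(2, NULL, 75); (3, NULL, 19); (3, NULL, 42); (3, NULL, 52); (5, NULL, 23); (5, NULL, 85); (5, NULL, 87); (NULL, NULL, 13)

RIGHT JOIN keeps every row from `orders`; unmatched rows get NULL for `customers`'s columns.
Matching on t1.cust_id = t2.cust_id AND t1.grp = t2.grp. A NULL in a compared column never satisfies the condition.
- t1 (cust_id=NULL, grp=QE) has no partner in t2.
- t1 (cust_id=2, grp=JV) has no partner in t2.
- t1 (cust_id=4, grp=MT) has no partner in t2.
- t1 (cust_id=4, grp=QE) has no partner in t2.
- t1 (cust_id=4, grp=MT) has no partner in t2.
- t1 (cust_id=4, grp=MT) has no partner in t2.
- 8 t2 row(s) had no t1 match → kept, t1 columns NULL.
After projecting and ordering:
t2.cust_id | t1.name | t2.amount
2 | NULL | 75
3 | NULL | 19
3 | NULL | 42
3 | NULL | 52
5 | NULL | 23
5 | NULL | 85
5 | NULL | 87
NULL | NULL | 13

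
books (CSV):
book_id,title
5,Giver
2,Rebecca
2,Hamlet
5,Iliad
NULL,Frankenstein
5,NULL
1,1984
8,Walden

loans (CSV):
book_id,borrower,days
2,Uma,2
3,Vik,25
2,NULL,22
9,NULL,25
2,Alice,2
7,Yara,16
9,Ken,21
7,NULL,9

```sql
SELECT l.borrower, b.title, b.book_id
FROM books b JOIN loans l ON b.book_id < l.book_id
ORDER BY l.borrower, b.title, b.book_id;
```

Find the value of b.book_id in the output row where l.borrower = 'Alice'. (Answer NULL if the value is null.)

INNER JOIN keeps only pairs where the ON condition holds.
Matching on b.book_id < l.book_id. A NULL in a compared column never satisfies the condition.
- b (book_id=5) pairs with 4 row(s) of l.
- b (book_id=2) pairs with 5 row(s) of l.
- b (book_id=2) pairs with 5 row(s) of l.
- b (book_id=5) pairs with 4 row(s) of l.
- b (book_id=NULL) has no partner → excluded.
- b (book_id=5) pairs with 4 row(s) of l.
- b (book_id=1) pairs with 8 row(s) of l.
- b (book_id=8) pairs with 2 row(s) of l.

1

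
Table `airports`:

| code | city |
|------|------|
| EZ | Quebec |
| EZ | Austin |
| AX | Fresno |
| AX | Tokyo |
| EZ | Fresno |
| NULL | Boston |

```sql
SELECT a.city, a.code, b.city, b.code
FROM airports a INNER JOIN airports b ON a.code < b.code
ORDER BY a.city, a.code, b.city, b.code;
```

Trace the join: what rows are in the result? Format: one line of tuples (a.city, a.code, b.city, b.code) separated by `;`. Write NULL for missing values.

INNER JOIN keeps only pairs where the ON condition holds.
Matching on a.code < b.code. A NULL in a compared column never satisfies the condition.
Matched pairs: 6.

(Fresno, AX, Austin, EZ); (Fresno, AX, Fresno, EZ); (Fresno, AX, Quebec, EZ); (Tokyo, AX, Austin, EZ); (Tokyo, AX, Fresno, EZ); (Tokyo, AX, Quebec, EZ)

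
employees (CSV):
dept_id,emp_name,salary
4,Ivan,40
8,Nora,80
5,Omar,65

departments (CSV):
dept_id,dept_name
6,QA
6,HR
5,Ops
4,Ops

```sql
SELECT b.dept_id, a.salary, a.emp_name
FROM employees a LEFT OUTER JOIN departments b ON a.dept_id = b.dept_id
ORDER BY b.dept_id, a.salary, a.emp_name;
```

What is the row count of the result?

3

LEFT JOIN keeps every row from `employees`; unmatched rows get NULL for `departments`'s columns.
Matching on a.dept_id = b.dept_id.
- a (dept_id=4) pairs with 1 row(s) of b.
- a (dept_id=8) has no partner → padded with NULL.
- a (dept_id=5) pairs with 1 row(s) of b.
Total: 2 matched + 1 padded = 3 rows.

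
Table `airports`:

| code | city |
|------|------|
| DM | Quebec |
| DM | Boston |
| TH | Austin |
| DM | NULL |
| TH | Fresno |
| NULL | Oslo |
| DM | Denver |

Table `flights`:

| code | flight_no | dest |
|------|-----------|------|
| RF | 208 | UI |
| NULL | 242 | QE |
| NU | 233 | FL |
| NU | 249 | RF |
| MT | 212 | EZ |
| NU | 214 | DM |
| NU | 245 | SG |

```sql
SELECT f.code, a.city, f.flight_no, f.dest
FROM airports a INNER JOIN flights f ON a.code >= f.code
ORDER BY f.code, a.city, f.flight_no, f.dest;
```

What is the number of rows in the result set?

INNER JOIN keeps only pairs where the ON condition holds.
Matching on a.code >= f.code. A NULL in a compared column never satisfies the condition.
Matched pairs: 12.
Total: 12 rows.

12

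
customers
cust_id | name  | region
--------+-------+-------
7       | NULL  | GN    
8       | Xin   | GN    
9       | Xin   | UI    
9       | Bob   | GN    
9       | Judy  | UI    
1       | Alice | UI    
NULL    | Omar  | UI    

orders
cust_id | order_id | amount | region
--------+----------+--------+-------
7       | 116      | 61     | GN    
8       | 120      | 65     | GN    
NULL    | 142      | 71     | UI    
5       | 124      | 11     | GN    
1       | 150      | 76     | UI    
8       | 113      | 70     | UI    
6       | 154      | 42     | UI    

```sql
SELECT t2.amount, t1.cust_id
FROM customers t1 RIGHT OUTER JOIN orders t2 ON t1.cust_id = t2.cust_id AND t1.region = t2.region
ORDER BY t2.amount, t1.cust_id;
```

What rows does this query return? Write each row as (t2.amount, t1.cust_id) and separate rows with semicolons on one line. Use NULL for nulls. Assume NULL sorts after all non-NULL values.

(11, NULL); (42, NULL); (61, 7); (65, 8); (70, NULL); (71, NULL); (76, 1)

RIGHT JOIN keeps every row from `orders`; unmatched rows get NULL for `customers`'s columns.
Matching on t1.cust_id = t2.cust_id AND t1.region = t2.region. A NULL in a compared column never satisfies the condition.
- cust_id=7, region=GN: 1 matching t2 row(s), so 1 row(s) emitted.
- cust_id=8, region=GN: 1 matching t2 row(s), so 1 row(s) emitted.
- cust_id=9, region=UI: no matching t2 row.
- cust_id=9, region=GN: no matching t2 row.
- cust_id=9, region=UI: no matching t2 row.
- cust_id=1, region=UI: 1 matching t2 row(s), so 1 row(s) emitted.
- cust_id=NULL, region=UI: no matching t2 row.
- plus 4 unmatched t2 row(s), each kept with NULL t1 columns.
After projecting and ordering:
t2.amount | t1.cust_id
11 | NULL
42 | NULL
61 | 7
65 | 8
70 | NULL
71 | NULL
76 | 1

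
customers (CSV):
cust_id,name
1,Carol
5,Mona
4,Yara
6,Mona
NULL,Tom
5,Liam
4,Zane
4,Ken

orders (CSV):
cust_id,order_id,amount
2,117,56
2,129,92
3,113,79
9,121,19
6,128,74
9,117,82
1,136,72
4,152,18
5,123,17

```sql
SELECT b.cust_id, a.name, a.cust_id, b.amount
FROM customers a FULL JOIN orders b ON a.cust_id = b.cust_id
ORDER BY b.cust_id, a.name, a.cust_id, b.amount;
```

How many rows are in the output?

FULL OUTER JOIN keeps every row from both sides; unmatched rows get NULL for the other side's columns.
Matching on a.cust_id = b.cust_id. A NULL in a compared column never satisfies the condition.
- a row (cust_id=1): matches 1 b row(s) → 1 output row(s).
- a row (cust_id=5): matches 1 b row(s) → 1 output row(s).
- a row (cust_id=4): matches 1 b row(s) → 1 output row(s).
- a row (cust_id=6): matches 1 b row(s) → 1 output row(s).
- a row (cust_id=NULL): no match → kept, b columns NULL.
- a row (cust_id=5): matches 1 b row(s) → 1 output row(s).
- a row (cust_id=4): matches 1 b row(s) → 1 output row(s).
- a row (cust_id=4): matches 1 b row(s) → 1 output row(s).
- plus 5 unmatched b row(s), each kept with NULL a columns.
Total: 7 matched + 6 padded = 13 rows.

13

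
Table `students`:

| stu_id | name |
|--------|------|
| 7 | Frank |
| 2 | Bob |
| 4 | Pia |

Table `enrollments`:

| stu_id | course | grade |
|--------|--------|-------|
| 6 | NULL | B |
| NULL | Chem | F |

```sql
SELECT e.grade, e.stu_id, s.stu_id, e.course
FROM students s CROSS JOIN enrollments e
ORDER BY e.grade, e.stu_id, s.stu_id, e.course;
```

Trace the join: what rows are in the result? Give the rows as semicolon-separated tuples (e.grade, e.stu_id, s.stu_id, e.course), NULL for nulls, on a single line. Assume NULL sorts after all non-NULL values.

CROSS JOIN pairs every row of `students` with every row of `enrollments`: 3 × 2 = 6 rows.
After projecting and ordering:
e.grade | e.stu_id | s.stu_id | e.course
B | 6 | 2 | NULL
B | 6 | 4 | NULL
B | 6 | 7 | NULL
F | NULL | 2 | Chem
F | NULL | 4 | Chem
F | NULL | 7 | Chem

(B, 6, 2, NULL); (B, 6, 4, NULL); (B, 6, 7, NULL); (F, NULL, 2, Chem); (F, NULL, 4, Chem); (F, NULL, 7, Chem)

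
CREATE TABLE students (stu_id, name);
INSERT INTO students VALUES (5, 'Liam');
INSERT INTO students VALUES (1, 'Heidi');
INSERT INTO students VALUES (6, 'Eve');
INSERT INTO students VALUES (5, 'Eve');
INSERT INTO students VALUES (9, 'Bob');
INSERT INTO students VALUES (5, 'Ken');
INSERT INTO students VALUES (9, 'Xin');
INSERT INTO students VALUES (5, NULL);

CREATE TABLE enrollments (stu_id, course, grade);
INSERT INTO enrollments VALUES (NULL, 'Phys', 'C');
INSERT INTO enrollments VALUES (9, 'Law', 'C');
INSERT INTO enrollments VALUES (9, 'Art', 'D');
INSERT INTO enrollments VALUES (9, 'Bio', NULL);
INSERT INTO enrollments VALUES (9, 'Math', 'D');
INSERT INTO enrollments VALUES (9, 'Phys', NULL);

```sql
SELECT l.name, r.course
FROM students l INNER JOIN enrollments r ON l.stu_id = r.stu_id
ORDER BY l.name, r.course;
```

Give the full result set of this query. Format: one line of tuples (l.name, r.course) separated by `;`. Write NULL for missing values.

INNER JOIN keeps only pairs where the ON condition holds.
Matching on l.stu_id = r.stu_id. A NULL in a compared column never satisfies the condition.
- stu_id=5: no matching r row, dropped.
- stu_id=1: no matching r row, dropped.
- stu_id=6: no matching r row, dropped.
- stu_id=5: no matching r row, dropped.
- stu_id=9: 5 matching r row(s), so 5 row(s) emitted.
- stu_id=5: no matching r row, dropped.
- stu_id=9: 5 matching r row(s), so 5 row(s) emitted.
- stu_id=5: no matching r row, dropped.
After projecting and ordering:
l.name | r.course
Bob | Art
Bob | Bio
Bob | Law
Bob | Math
Bob | Phys
Xin | Art
Xin | Bio
Xin | Law
Xin | Math
Xin | Phys

(Bob, Art); (Bob, Bio); (Bob, Law); (Bob, Math); (Bob, Phys); (Xin, Art); (Xin, Bio); (Xin, Law); (Xin, Math); (Xin, Phys)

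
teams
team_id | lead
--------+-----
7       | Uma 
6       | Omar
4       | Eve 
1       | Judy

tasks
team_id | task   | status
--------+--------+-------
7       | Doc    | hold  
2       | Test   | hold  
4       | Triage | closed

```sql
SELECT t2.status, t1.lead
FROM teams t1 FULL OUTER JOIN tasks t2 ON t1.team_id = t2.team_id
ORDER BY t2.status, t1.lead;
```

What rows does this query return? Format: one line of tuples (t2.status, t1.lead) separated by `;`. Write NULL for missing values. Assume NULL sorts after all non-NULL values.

FULL OUTER JOIN keeps every row from both sides; unmatched rows get NULL for the other side's columns.
Matching on t1.team_id = t2.team_id.
Matched pairs: 2; unmatched t1 rows kept: 2; unmatched t2 rows kept: 1.

(closed, Eve); (hold, Uma); (hold, NULL); (NULL, Judy); (NULL, Omar)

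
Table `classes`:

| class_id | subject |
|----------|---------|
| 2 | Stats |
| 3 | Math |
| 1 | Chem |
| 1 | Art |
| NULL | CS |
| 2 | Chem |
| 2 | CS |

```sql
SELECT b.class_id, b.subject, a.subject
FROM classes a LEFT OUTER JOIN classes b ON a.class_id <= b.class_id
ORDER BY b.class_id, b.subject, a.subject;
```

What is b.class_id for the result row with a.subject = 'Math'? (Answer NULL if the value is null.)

3

LEFT JOIN keeps every row from `classes a`; unmatched rows get NULL for `classes b`'s columns.
Matching on a.class_id <= b.class_id. A NULL in a compared column never satisfies the condition.
- a[0] class_id=2 → 4 match(es) in b → 4 row(s).
- a[1] class_id=3 → 1 match(es) in b → 1 row(s).
- a[2] class_id=1 → 6 match(es) in b → 6 row(s).
- a[3] class_id=1 → 6 match(es) in b → 6 row(s).
- a[4] class_id=NULL → no match; kept with NULLs on the b side.
- a[5] class_id=2 → 4 match(es) in b → 4 row(s).
- a[6] class_id=2 → 4 match(es) in b → 4 row(s).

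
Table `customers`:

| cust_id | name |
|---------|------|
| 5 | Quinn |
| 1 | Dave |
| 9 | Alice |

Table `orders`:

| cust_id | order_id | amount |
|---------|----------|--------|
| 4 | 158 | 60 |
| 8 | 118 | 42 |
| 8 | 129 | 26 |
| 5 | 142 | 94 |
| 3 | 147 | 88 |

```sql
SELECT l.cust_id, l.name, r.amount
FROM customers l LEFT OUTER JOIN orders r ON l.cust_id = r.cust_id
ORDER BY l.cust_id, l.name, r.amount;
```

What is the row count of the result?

3

LEFT JOIN keeps every row from `customers`; unmatched rows get NULL for `orders`'s columns.
Matching on l.cust_id = r.cust_id.
- l row (cust_id=5): matches 1 r row(s) → 1 output row(s).
- l row (cust_id=1): no match → kept, r columns NULL.
- l row (cust_id=9): no match → kept, r columns NULL.
Total: 1 matched + 2 padded = 3 rows.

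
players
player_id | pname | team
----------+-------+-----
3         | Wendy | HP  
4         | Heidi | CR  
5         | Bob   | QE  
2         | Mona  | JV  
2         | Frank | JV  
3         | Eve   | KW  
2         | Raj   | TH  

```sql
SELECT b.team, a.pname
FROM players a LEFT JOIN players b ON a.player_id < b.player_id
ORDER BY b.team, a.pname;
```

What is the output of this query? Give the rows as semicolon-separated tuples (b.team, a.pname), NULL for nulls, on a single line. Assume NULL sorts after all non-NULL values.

(CR, Eve); (CR, Frank); (CR, Mona); (CR, Raj); (CR, Wendy); (HP, Frank); (HP, Mona); (HP, Raj); (KW, Frank); (KW, Mona); (KW, Raj); (QE, Eve); (QE, Frank); (QE, Heidi); (QE, Mona); (QE, Raj); (QE, Wendy); (NULL, Bob)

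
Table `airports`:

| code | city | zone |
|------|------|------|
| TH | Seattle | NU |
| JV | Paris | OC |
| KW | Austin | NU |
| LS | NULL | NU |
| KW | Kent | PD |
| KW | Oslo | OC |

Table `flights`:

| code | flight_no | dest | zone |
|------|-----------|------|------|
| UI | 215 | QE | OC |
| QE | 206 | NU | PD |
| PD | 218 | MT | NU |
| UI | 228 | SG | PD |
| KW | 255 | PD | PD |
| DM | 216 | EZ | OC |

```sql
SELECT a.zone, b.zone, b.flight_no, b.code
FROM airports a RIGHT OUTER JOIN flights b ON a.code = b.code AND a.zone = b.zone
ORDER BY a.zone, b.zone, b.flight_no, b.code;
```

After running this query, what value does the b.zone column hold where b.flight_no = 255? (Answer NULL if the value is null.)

PD

RIGHT JOIN keeps every row from `flights`; unmatched rows get NULL for `airports`'s columns.
Matching on a.code = b.code AND a.zone = b.zone.
Matched pairs: 1; unmatched b rows kept: 5.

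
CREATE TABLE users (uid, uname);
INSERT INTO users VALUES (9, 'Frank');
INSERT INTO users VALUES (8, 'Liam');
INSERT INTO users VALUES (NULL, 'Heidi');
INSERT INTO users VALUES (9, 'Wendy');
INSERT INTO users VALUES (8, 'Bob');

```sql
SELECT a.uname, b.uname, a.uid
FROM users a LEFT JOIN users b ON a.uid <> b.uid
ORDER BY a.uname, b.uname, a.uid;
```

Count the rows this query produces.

9

LEFT JOIN keeps every row from `users a`; unmatched rows get NULL for `users b`'s columns.
Matching on a.uid <> b.uid. A NULL in a compared column never satisfies the condition.
- uid=9: 2 matching b row(s), so 2 row(s) emitted.
- uid=8: 2 matching b row(s), so 2 row(s) emitted.
- uid=NULL: no b row matches, row kept with b columns NULL.
- uid=9: 2 matching b row(s), so 2 row(s) emitted.
- uid=8: 2 matching b row(s), so 2 row(s) emitted.
Total: 8 matched + 1 padded = 9 rows.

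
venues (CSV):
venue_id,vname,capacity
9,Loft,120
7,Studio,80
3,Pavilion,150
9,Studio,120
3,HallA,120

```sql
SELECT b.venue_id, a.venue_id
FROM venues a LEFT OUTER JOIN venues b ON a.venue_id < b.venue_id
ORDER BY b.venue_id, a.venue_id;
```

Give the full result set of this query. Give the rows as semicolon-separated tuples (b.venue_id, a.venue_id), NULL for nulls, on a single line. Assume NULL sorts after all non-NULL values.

(7, 3); (7, 3); (9, 3); (9, 3); (9, 3); (9, 3); (9, 7); (9, 7); (NULL, 9); (NULL, 9)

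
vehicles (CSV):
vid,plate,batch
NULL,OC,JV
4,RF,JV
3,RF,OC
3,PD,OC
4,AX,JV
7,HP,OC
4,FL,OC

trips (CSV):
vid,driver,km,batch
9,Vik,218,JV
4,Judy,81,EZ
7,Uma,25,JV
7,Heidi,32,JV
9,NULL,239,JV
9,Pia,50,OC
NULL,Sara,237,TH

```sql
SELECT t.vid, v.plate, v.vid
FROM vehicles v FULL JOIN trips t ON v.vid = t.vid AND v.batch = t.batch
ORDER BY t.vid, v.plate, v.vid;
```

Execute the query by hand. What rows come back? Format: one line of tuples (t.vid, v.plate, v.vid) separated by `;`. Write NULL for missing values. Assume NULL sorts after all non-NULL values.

FULL OUTER JOIN keeps every row from both sides; unmatched rows get NULL for the other side's columns.
Matching on v.vid = t.vid AND v.batch = t.batch. A NULL in a compared column never satisfies the condition.
- v[0] vid=NULL, batch=JV → no match; kept with NULLs on the t side.
- v[1] vid=4, batch=JV → no match; kept with NULLs on the t side.
- v[2] vid=3, batch=OC → no match; kept with NULLs on the t side.
- v[3] vid=3, batch=OC → no match; kept with NULLs on the t side.
- v[4] vid=4, batch=JV → no match; kept with NULLs on the t side.
- v[5] vid=7, batch=OC → no match; kept with NULLs on the t side.
- v[6] vid=4, batch=OC → no match; kept with NULLs on the t side.
- plus 7 unmatched t row(s), each kept with NULL v columns.

(4, NULL, NULL); (7, NULL, NULL); (7, NULL, NULL); (9, NULL, NULL); (9, NULL, NULL); (9, NULL, NULL); (NULL, AX, 4); (NULL, FL, 4); (NULL, HP, 7); (NULL, OC, NULL); (NULL, PD, 3); (NULL, RF, 3); (NULL, RF, 4); (NULL, NULL, NULL)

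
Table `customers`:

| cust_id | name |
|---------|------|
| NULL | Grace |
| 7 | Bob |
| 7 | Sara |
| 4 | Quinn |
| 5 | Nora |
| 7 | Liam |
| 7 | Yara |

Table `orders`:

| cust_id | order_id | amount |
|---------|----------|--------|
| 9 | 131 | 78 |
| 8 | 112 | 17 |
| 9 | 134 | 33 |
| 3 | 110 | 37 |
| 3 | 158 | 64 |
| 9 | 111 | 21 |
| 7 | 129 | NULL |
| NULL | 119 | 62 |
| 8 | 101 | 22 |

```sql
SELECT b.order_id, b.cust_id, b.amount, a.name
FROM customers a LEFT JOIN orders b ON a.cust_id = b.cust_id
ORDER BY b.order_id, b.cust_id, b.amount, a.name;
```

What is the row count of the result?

7

LEFT JOIN keeps every row from `customers`; unmatched rows get NULL for `orders`'s columns.
Matching on a.cust_id = b.cust_id. A NULL in a compared column never satisfies the condition.
- a row (cust_id=NULL): no match → kept, b columns NULL.
- a row (cust_id=7): matches 1 b row(s) → 1 output row(s).
- a row (cust_id=7): matches 1 b row(s) → 1 output row(s).
- a row (cust_id=4): no match → kept, b columns NULL.
- a row (cust_id=5): no match → kept, b columns NULL.
- a row (cust_id=7): matches 1 b row(s) → 1 output row(s).
- a row (cust_id=7): matches 1 b row(s) → 1 output row(s).
Total: 4 matched + 3 padded = 7 rows.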